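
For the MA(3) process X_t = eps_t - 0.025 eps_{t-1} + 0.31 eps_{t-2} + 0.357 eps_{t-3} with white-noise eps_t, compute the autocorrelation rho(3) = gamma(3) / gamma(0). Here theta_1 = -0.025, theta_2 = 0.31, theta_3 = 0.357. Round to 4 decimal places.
\rho(3) = 0.2916

For an MA(q) process with theta_0 = 1, the autocovariance is
  gamma(k) = sigma^2 * sum_{i=0..q-k} theta_i * theta_{i+k},
and rho(k) = gamma(k) / gamma(0). Sigma^2 cancels.
  numerator   = (1)*(0.357) = 0.357.
  denominator = (1)^2 + (-0.025)^2 + (0.31)^2 + (0.357)^2 = 1.224174.
  rho(3) = 0.357 / 1.224174 = 0.2916.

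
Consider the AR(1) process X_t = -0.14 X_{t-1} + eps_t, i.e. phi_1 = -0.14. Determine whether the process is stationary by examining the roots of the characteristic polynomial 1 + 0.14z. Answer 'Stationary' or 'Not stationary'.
\text{Stationary}

The AR(p) characteristic polynomial is P(z) = 1 + 0.14z.
Stationarity requires all roots to lie outside the unit circle, i.e. |z| > 1 for every root.
This is linear in z: 1 + (0.14) z = 0  =>  z = -1/(0.14) = -7.142857,  |z| = 7.142857.
Moduli of all roots: 7.1429.
All moduli strictly greater than 1? Yes.
Verdict: Stationary.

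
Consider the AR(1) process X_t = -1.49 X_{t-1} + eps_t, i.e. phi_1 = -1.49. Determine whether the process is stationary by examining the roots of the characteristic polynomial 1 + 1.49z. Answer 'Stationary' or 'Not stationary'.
\text{Not stationary}

The AR(p) characteristic polynomial is P(z) = 1 + 1.49z.
Stationarity requires all roots to lie outside the unit circle, i.e. |z| > 1 for every root.
This is linear in z: 1 + (1.49) z = 0  =>  z = -1/(1.49) = -0.671141,  |z| = 0.671141.
Moduli of all roots: 0.6711.
All moduli strictly greater than 1? No.
Verdict: Not stationary.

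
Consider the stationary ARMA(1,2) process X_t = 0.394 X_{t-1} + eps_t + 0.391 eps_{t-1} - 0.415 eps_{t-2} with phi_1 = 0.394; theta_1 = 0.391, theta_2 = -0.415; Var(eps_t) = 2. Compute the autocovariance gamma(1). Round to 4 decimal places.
\gamma(1) = 1.4145

Multiply the model equation by X_{t-k} and take expectations. With theta_0 = psi_0 = 1 and psi_j the MA(infinity) weights, this gives
  gamma(k) - sum_i phi_i gamma(k-i) = c_k,
  c_k = sigma^2 * sum_{j=k..q} theta_j psi_{j-k}   (c_k = 0 for k > q),
using gamma(-m) = gamma(m).
psi-weights needed (psi_j = theta_j + sum_i phi_i psi_{j-i}):
  psi_1 = theta_1 + phi_1 = 0.391 + (0.394) = 0.785
  psi_2 = theta_2 + phi_1 psi_1 = -0.415 + (0.394)(0.785) = -0.10571
Right-hand sides:
  c_0 = sigma^2 (1 + theta_1 psi_1 + theta_2 psi_2) = 2 * (1 + (0.391)(0.785) + (-0.415)(-0.10571)) = 2 * 1.350805 = 2.701609
  c_1 = sigma^2 (theta_1 + theta_2 psi_1) = 2 * (0.391 + (-0.415)(0.785)) = 0.13045
  c_2 = sigma^2 theta_2 = 2 * (-0.415) = -0.83
Equations for k = 0 and k = 1 (AR order 1):
  gamma(0) = phi_1 gamma(1) + c_0
  gamma(1) = phi_1 gamma(0) + c_1
Substituting the second into the first: gamma(0) (1 - phi_1^2) = c_0 + phi_1 c_1, so
  gamma(0) = (c_0 + phi_1 c_1) / (1 - phi_1^2) = (2.701609 + (0.394)(0.13045)) / (1 - (0.394)^2) = 2.753007 / 0.844764 = 3.258906.
  gamma(1) = phi_1 gamma(0) + c_1 = (0.394)(3.258906) + (0.13045) = 1.414459.
Therefore gamma(1) = 1.4145 (to 4 decimal places).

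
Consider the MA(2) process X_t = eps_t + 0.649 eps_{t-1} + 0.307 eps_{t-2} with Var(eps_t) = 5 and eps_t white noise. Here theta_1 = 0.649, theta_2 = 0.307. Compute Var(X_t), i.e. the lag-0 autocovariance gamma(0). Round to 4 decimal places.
\gamma(0) = 7.5773

For an MA(q) process X_t = eps_t + sum_i theta_i eps_{t-i} with
Var(eps_t) = sigma^2, the variance is
  gamma(0) = sigma^2 * (1 + sum_i theta_i^2).
  sum_i theta_i^2 = (0.649)^2 + (0.307)^2 = 0.421201 + 0.094249 = 0.51545.
  gamma(0) = 5 * (1 + 0.51545) = 5 * 1.51545 = 7.57725, which rounds to 7.5773.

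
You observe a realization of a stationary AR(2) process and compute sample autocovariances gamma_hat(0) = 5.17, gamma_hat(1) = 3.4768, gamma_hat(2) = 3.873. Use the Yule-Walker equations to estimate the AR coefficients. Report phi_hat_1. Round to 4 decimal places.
\hat\phi_{1} = 0.3080

The Yule-Walker equations for an AR(p) process read, in matrix form,
  Gamma_p phi = r_p,   with   (Gamma_p)_{ij} = gamma(|i - j|),
                       (r_p)_i = gamma(i),   i,j = 1..p.
Substitute the sample gammas (Toeplitz matrix and right-hand side of size 2):
  Gamma_p = [[5.17, 3.4768], [3.4768, 5.17]]
  r_p     = [3.4768, 3.873]
Written out:
  5.17 phi_1 + 3.4768 phi_2 = 3.4768
  3.4768 phi_1 + 5.17 phi_2 = 3.873
Solve by Cramer's rule:
  det = gamma(0)^2 - gamma(1)^2 = (5.17)^2 - (3.4768)^2 = 26.7289 - 12.08813824 = 14.64076176
  phi_hat_1 = [gamma(1) gamma(0) - gamma(1) gamma(2)] / det = [(3.4768)(5.17) - (3.4768)(3.873)] / 14.64076176 = 4.5094096 / 14.64076176 = 0.308
  phi_hat_2 = [gamma(0) gamma(2) - gamma(1)^2] / det = [(5.17)(3.873) - (3.4768)^2] / 14.64076176 = 7.93527176 / 14.64076176 = 0.542
So phi_hat = [0.3080, 0.5420].
Therefore phi_hat_1 = 0.3080.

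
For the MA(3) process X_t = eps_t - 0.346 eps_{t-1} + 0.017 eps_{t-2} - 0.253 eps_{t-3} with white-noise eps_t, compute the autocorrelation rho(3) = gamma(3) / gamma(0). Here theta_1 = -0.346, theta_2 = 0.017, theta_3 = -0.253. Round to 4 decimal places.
\rho(3) = -0.2137

For an MA(q) process with theta_0 = 1, the autocovariance is
  gamma(k) = sigma^2 * sum_{i=0..q-k} theta_i * theta_{i+k},
and rho(k) = gamma(k) / gamma(0). Sigma^2 cancels.
  numerator   = (1)*(-0.253) = -0.253.
  denominator = (1)^2 + (-0.346)^2 + (0.017)^2 + (-0.253)^2 = 1.184014.
  rho(3) = -0.253 / 1.184014 = -0.2137.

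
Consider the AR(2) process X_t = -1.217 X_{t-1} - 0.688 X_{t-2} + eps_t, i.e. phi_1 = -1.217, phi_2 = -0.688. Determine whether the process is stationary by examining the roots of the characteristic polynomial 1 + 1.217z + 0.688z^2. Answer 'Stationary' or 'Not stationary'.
\text{Stationary}

The AR(p) characteristic polynomial is P(z) = 1 + 1.217z + 0.688z^2.
Stationarity requires all roots to lie outside the unit circle, i.e. |z| > 1 for every root.
Set 1 + (1.217) z + (0.688) z^2 = 0, i.e. a z^2 + b z + c = 0 with a = 0.688, b = 1.217, c = 1.
Discriminant D = b^2 - 4ac = (1.217)^2 - 4*(0.688)*1 = 1.481089 - (2.752) = -1.270911.
D < 0, so the roots are the complex-conjugate pair z = (-b +/- i sqrt(-D)) / (2a) = -0.8844 +/- 0.8193i.
For a conjugate pair |z|^2 = z * conj(z) = (product of roots) = c/a = 1/(0.688) = 1.453488, so |z| = sqrt(1.453488) = 1.2056 for both roots.
Moduli of all roots: 1.2056, 1.2056.
All moduli strictly greater than 1? Yes.
Verdict: Stationary.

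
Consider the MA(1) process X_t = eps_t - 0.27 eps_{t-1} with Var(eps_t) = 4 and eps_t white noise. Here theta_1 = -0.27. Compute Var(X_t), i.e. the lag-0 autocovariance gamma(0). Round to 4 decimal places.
\gamma(0) = 4.2916

For an MA(q) process X_t = eps_t + sum_i theta_i eps_{t-i} with
Var(eps_t) = sigma^2, the variance is
  gamma(0) = sigma^2 * (1 + sum_i theta_i^2).
  sum_i theta_i^2 = (-0.27)^2 = 0.0729.
  gamma(0) = 4 * (1 + 0.0729) = 4 * 1.0729 = 4.2916.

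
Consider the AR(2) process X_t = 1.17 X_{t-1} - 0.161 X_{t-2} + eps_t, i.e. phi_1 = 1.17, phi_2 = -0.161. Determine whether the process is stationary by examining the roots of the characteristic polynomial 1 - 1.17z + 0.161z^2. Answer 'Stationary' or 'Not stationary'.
\text{Not stationary}

The AR(p) characteristic polynomial is P(z) = 1 - 1.17z + 0.161z^2.
Stationarity requires all roots to lie outside the unit circle, i.e. |z| > 1 for every root.
Set 1 + (-1.17) z + (0.161) z^2 = 0, i.e. a z^2 + b z + c = 0 with a = 0.161, b = -1.17, c = 1.
Discriminant D = b^2 - 4ac = (-1.17)^2 - 4*(0.161)*1 = 1.3689 - (0.644) = 0.7249.
D >= 0, so the roots are real: z = (-b +/- sqrt(D)) / (2a) = (1.17 +/- 0.851411) / (0.322).
  z_1 = (1.17 + 0.851411) / (0.322) = 6.2777,   |z_1| = 6.2777.
  z_2 = (1.17 - 0.851411) / (0.322) = 0.9894,   |z_2| = 0.9894.
Moduli of all roots: 6.2777, 0.9894.
All moduli strictly greater than 1? No.
Verdict: Not stationary.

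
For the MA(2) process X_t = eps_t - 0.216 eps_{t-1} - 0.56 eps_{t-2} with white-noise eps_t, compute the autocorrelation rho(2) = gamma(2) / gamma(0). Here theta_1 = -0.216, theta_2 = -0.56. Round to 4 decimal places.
\rho(2) = -0.4117

For an MA(q) process with theta_0 = 1, the autocovariance is
  gamma(k) = sigma^2 * sum_{i=0..q-k} theta_i * theta_{i+k},
and rho(k) = gamma(k) / gamma(0). Sigma^2 cancels.
  numerator   = (1)*(-0.56) = -0.56.
  denominator = (1)^2 + (-0.216)^2 + (-0.56)^2 = 1.360256.
  rho(2) = -0.56 / 1.360256 = -0.4117.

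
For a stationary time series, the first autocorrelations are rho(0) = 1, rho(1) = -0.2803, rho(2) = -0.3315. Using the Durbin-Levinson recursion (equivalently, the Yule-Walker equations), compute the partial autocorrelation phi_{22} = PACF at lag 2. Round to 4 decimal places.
\phi_{22} = -0.4450

The PACF at lag k is phi_{kk}, the last component of the solution
to the Yule-Walker system G_k phi = r_k where
  (G_k)_{ij} = rho(|i - j|), (r_k)_i = rho(i), i,j = 1..k.
Equivalently, Durbin-Levinson gives phi_{kk} iteratively:
  phi_{11} = rho(1)
  phi_{kk} = [rho(k) - sum_{j=1..k-1} phi_{k-1,j} rho(k-j)]
            / [1 - sum_{j=1..k-1} phi_{k-1,j} rho(j)],
  phi_{k,j} = phi_{k-1,j} - phi_{kk} phi_{k-1,k-j},  j = 1..k-1.
Step k = 1:
  phi_11 = rho(1) = -0.2803.
Step k = 2:
  phi_22 = [rho(2) - phi_11 rho(1)] / [1 - phi_11 rho(1)] = [-0.3315 - (-0.2803)(-0.2803)] / [1 - (-0.2803)(-0.2803)]
         = -0.41006809 / 0.92143191 = -0.445.
Therefore phi_{22} = -0.4450.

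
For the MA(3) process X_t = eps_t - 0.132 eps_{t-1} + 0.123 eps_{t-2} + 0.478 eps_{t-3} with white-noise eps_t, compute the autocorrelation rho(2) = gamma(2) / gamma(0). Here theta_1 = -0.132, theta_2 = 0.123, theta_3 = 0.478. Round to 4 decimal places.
\rho(2) = 0.0475

For an MA(q) process with theta_0 = 1, the autocovariance is
  gamma(k) = sigma^2 * sum_{i=0..q-k} theta_i * theta_{i+k},
and rho(k) = gamma(k) / gamma(0). Sigma^2 cancels.
  numerator   = (1)*(0.123) + (-0.132)*(0.478) = 0.059904.
  denominator = (1)^2 + (-0.132)^2 + (0.123)^2 + (0.478)^2 = 1.261037.
  rho(2) = 0.059904 / 1.261037 = 0.0475.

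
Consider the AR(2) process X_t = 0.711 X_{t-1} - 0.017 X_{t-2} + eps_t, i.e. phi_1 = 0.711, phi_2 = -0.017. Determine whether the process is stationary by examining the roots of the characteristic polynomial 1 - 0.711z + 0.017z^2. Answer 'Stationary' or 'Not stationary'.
\text{Stationary}

The AR(p) characteristic polynomial is P(z) = 1 - 0.711z + 0.017z^2.
Stationarity requires all roots to lie outside the unit circle, i.e. |z| > 1 for every root.
Set 1 + (-0.711) z + (0.017) z^2 = 0, i.e. a z^2 + b z + c = 0 with a = 0.017, b = -0.711, c = 1.
Discriminant D = b^2 - 4ac = (-0.711)^2 - 4*(0.017)*1 = 0.505521 - (0.068) = 0.437521.
D >= 0, so the roots are real: z = (-b +/- sqrt(D)) / (2a) = (0.711 +/- 0.661454) / (0.034).
  z_1 = (0.711 + 0.661454) / (0.034) = 40.3663,   |z_1| = 40.3663.
  z_2 = (0.711 - 0.661454) / (0.034) = 1.4572,   |z_2| = 1.4572.
Moduli of all roots: 40.3663, 1.4572.
All moduli strictly greater than 1? Yes.
Verdict: Stationary.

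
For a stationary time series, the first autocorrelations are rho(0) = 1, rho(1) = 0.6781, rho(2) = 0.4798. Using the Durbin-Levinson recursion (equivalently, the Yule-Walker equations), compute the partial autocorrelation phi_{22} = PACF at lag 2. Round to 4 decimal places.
\phi_{22} = 0.0370

The PACF at lag k is phi_{kk}, the last component of the solution
to the Yule-Walker system G_k phi = r_k where
  (G_k)_{ij} = rho(|i - j|), (r_k)_i = rho(i), i,j = 1..k.
Equivalently, Durbin-Levinson gives phi_{kk} iteratively:
  phi_{11} = rho(1)
  phi_{kk} = [rho(k) - sum_{j=1..k-1} phi_{k-1,j} rho(k-j)]
            / [1 - sum_{j=1..k-1} phi_{k-1,j} rho(j)],
  phi_{k,j} = phi_{k-1,j} - phi_{kk} phi_{k-1,k-j},  j = 1..k-1.
Step k = 1:
  phi_11 = rho(1) = 0.6781.
Step k = 2:
  phi_22 = [rho(2) - phi_11 rho(1)] / [1 - phi_11 rho(1)] = [0.4798 - (0.6781)(0.6781)] / [1 - (0.6781)(0.6781)]
         = 0.01998039 / 0.54018039 = 0.037.
Therefore phi_{22} = 0.0370.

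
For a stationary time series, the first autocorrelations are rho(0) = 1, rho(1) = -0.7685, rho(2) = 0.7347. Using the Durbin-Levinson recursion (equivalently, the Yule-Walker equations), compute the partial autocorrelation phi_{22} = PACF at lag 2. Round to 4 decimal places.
\phi_{22} = 0.3520

The PACF at lag k is phi_{kk}, the last component of the solution
to the Yule-Walker system G_k phi = r_k where
  (G_k)_{ij} = rho(|i - j|), (r_k)_i = rho(i), i,j = 1..k.
Equivalently, Durbin-Levinson gives phi_{kk} iteratively:
  phi_{11} = rho(1)
  phi_{kk} = [rho(k) - sum_{j=1..k-1} phi_{k-1,j} rho(k-j)]
            / [1 - sum_{j=1..k-1} phi_{k-1,j} rho(j)],
  phi_{k,j} = phi_{k-1,j} - phi_{kk} phi_{k-1,k-j},  j = 1..k-1.
Step k = 1:
  phi_11 = rho(1) = -0.7685.
Step k = 2:
  phi_22 = [rho(2) - phi_11 rho(1)] / [1 - phi_11 rho(1)] = [0.7347 - (-0.7685)(-0.7685)] / [1 - (-0.7685)(-0.7685)]
         = 0.14410775 / 0.40940775 = 0.352.
Therefore phi_{22} = 0.3520.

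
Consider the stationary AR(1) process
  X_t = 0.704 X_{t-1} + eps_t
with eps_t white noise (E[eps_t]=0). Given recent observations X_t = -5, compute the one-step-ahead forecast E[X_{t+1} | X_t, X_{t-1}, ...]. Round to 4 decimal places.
E[X_{t+1} \mid \mathcal F_t] = -3.5200

For an AR(p) model X_t = c + sum_i phi_i X_{t-i} + eps_t, the
one-step-ahead conditional mean is
  E[X_{t+1} | X_t, ...] = c + sum_i phi_i X_{t+1-i}.
Substitute known values:
  E[X_{t+1} | ...] = (0.704) * (-5)
                   = -3.5200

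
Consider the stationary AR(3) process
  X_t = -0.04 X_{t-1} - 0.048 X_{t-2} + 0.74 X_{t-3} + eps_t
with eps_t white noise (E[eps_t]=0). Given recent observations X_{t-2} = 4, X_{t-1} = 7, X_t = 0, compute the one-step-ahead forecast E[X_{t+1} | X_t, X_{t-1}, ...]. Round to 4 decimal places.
E[X_{t+1} \mid \mathcal F_t] = 2.6240

For an AR(p) model X_t = c + sum_i phi_i X_{t-i} + eps_t, the
one-step-ahead conditional mean is
  E[X_{t+1} | X_t, ...] = c + sum_i phi_i X_{t+1-i}.
Substitute known values:
  E[X_{t+1} | ...] = (-0.04) * (0) + (-0.048) * (7) + (0.74) * (4)
                   = 2.6240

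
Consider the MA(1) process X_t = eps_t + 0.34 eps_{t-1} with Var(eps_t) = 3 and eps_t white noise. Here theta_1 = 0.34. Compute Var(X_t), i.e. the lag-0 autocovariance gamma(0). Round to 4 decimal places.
\gamma(0) = 3.3468

For an MA(q) process X_t = eps_t + sum_i theta_i eps_{t-i} with
Var(eps_t) = sigma^2, the variance is
  gamma(0) = sigma^2 * (1 + sum_i theta_i^2).
  sum_i theta_i^2 = (0.34)^2 = 0.1156.
  gamma(0) = 3 * (1 + 0.1156) = 3 * 1.1156 = 3.3468.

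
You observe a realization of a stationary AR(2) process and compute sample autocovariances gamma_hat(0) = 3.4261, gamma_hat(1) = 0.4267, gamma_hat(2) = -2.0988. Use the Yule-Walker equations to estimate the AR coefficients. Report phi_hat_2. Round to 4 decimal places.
\hat\phi_{2} = -0.6380

The Yule-Walker equations for an AR(p) process read, in matrix form,
  Gamma_p phi = r_p,   with   (Gamma_p)_{ij} = gamma(|i - j|),
                       (r_p)_i = gamma(i),   i,j = 1..p.
Substitute the sample gammas (Toeplitz matrix and right-hand side of size 2):
  Gamma_p = [[3.4261, 0.4267], [0.4267, 3.4261]]
  r_p     = [0.4267, -2.0988]
Written out:
  3.4261 phi_1 + 0.4267 phi_2 = 0.4267
  0.4267 phi_1 + 3.4261 phi_2 = -2.0988
Solve by Cramer's rule:
  det = gamma(0)^2 - gamma(1)^2 = (3.4261)^2 - (0.4267)^2 = 11.73816121 - 0.18207289 = 11.55608832
  phi_hat_1 = [gamma(1) gamma(0) - gamma(1) gamma(2)] / det = [(0.4267)(3.4261) - (0.4267)(-2.0988)] / 11.55608832 = 2.35747483 / 11.55608832 = 0.204
  phi_hat_2 = [gamma(0) gamma(2) - gamma(1)^2] / det = [(3.4261)(-2.0988) - (0.4267)^2] / 11.55608832 = -7.37277157 / 11.55608832 = -0.638
So phi_hat = [0.2040, -0.6380].
Therefore phi_hat_2 = -0.6380.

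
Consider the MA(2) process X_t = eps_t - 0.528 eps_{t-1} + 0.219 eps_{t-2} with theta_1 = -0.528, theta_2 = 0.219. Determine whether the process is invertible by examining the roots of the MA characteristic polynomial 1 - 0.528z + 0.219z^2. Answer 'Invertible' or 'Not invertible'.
\text{Invertible}

The MA(q) characteristic polynomial is P(z) = 1 - 0.528z + 0.219z^2.
Invertibility requires all roots to lie outside the unit circle, i.e. |z| > 1 for every root.
Set 1 + (-0.528) z + (0.219) z^2 = 0, i.e. a z^2 + b z + c = 0 with a = 0.219, b = -0.528, c = 1.
Discriminant D = b^2 - 4ac = (-0.528)^2 - 4*(0.219)*1 = 0.278784 - (0.876) = -0.597216.
D < 0, so the roots are the complex-conjugate pair z = (-b +/- i sqrt(-D)) / (2a) = 1.2055 +/- 1.7644i.
For a conjugate pair |z|^2 = z * conj(z) = (product of roots) = c/a = 1/(0.219) = 4.56621, so |z| = sqrt(4.56621) = 2.1369 for both roots.
Moduli of all roots: 2.1369, 2.1369.
All moduli strictly greater than 1? Yes.
Verdict: Invertible.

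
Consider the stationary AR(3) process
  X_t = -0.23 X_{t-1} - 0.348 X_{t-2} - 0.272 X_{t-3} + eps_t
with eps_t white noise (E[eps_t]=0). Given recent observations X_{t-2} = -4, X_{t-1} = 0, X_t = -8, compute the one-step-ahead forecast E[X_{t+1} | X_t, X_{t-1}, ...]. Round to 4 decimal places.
E[X_{t+1} \mid \mathcal F_t] = 2.9280

For an AR(p) model X_t = c + sum_i phi_i X_{t-i} + eps_t, the
one-step-ahead conditional mean is
  E[X_{t+1} | X_t, ...] = c + sum_i phi_i X_{t+1-i}.
Substitute known values:
  E[X_{t+1} | ...] = (-0.23) * (-8) + (-0.348) * (0) + (-0.272) * (-4)
                   = 2.9280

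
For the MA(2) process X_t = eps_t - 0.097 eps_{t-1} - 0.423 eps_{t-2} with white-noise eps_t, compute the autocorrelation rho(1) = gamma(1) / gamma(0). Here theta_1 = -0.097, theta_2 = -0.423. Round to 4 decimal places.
\rho(1) = -0.0471

For an MA(q) process with theta_0 = 1, the autocovariance is
  gamma(k) = sigma^2 * sum_{i=0..q-k} theta_i * theta_{i+k},
and rho(k) = gamma(k) / gamma(0). Sigma^2 cancels.
  numerator   = (1)*(-0.097) + (-0.097)*(-0.423) = -0.055969.
  denominator = (1)^2 + (-0.097)^2 + (-0.423)^2 = 1.188338.
  rho(1) = -0.055969 / 1.188338 = -0.0471.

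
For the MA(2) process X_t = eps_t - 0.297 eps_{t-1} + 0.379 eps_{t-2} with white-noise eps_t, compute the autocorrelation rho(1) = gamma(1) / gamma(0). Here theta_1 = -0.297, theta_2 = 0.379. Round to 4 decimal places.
\rho(1) = -0.3325

For an MA(q) process with theta_0 = 1, the autocovariance is
  gamma(k) = sigma^2 * sum_{i=0..q-k} theta_i * theta_{i+k},
and rho(k) = gamma(k) / gamma(0). Sigma^2 cancels.
  numerator   = (1)*(-0.297) + (-0.297)*(0.379) = -0.409563.
  denominator = (1)^2 + (-0.297)^2 + (0.379)^2 = 1.23185.
  rho(1) = -0.409563 / 1.23185 = -0.3325.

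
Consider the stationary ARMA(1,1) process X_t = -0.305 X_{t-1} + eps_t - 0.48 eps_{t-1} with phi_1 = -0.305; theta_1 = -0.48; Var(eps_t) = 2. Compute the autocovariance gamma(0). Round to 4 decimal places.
\gamma(0) = 3.3589

Multiply the model equation by X_{t-k} and take expectations. With theta_0 = psi_0 = 1 and psi_j the MA(infinity) weights, this gives
  gamma(k) - sum_i phi_i gamma(k-i) = c_k,
  c_k = sigma^2 * sum_{j=k..q} theta_j psi_{j-k}   (c_k = 0 for k > q),
using gamma(-m) = gamma(m).
psi-weights needed (psi_j = theta_j + sum_i phi_i psi_{j-i}):
  psi_1 = theta_1 + phi_1 = -0.48 + (-0.305) = -0.785
Right-hand sides:
  c_0 = sigma^2 (1 + theta_1 psi_1) = 2 * (1 + (-0.48)(-0.785)) = 2 * 1.3768 = 2.7536
  c_1 = sigma^2 theta_1 = 2 * (-0.48) = -0.96
  c_2 = 0
Equations for k = 0 and k = 1 (AR order 1):
  gamma(0) = phi_1 gamma(1) + c_0
  gamma(1) = phi_1 gamma(0) + c_1
Substituting the second into the first: gamma(0) (1 - phi_1^2) = c_0 + phi_1 c_1, so
  gamma(0) = (c_0 + phi_1 c_1) / (1 - phi_1^2) = (2.7536 + (-0.305)(-0.96)) / (1 - (-0.305)^2) = 3.0464 / 0.906975 = 3.358858.
Therefore gamma(0) = 3.3589 (to 4 decimal places).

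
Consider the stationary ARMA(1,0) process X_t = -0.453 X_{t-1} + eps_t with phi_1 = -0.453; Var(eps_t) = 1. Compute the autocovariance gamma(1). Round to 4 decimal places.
\gamma(1) = -0.5700

Multiply the model equation by X_{t-k} and take expectations. With theta_0 = psi_0 = 1 and psi_j the MA(infinity) weights, this gives
  gamma(k) - sum_i phi_i gamma(k-i) = c_k,
  c_k = sigma^2 * sum_{j=k..q} theta_j psi_{j-k}   (c_k = 0 for k > q),
using gamma(-m) = gamma(m).
Pure AR (q = 0): c_0 = sigma^2 = 1, c_k = 0 for k >= 1.
Equations for k = 0 and k = 1 (AR order 1):
  gamma(0) = phi_1 gamma(1) + c_0
  gamma(1) = phi_1 gamma(0) + c_1
Substituting the second into the first: gamma(0) (1 - phi_1^2) = c_0 + phi_1 c_1, so
  gamma(0) = c_0 / (1 - phi_1^2) = 1 / (1 - (-0.453)^2) = 1 / 0.794791 = 1.258192.
  gamma(1) = phi_1 gamma(0) = (-0.453)(1.258192) = -0.569961.
Therefore gamma(1) = -0.5700 (to 4 decimal places).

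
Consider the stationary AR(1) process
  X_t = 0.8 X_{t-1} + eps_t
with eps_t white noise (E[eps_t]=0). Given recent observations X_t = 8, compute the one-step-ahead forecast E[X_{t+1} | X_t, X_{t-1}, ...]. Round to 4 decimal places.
E[X_{t+1} \mid \mathcal F_t] = 6.4000

For an AR(p) model X_t = c + sum_i phi_i X_{t-i} + eps_t, the
one-step-ahead conditional mean is
  E[X_{t+1} | X_t, ...] = c + sum_i phi_i X_{t+1-i}.
Substitute known values:
  E[X_{t+1} | ...] = (0.8) * (8)
                   = 6.4000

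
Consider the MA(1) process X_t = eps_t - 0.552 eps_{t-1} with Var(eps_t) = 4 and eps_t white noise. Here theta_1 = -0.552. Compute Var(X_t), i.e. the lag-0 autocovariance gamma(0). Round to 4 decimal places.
\gamma(0) = 5.2188

For an MA(q) process X_t = eps_t + sum_i theta_i eps_{t-i} with
Var(eps_t) = sigma^2, the variance is
  gamma(0) = sigma^2 * (1 + sum_i theta_i^2).
  sum_i theta_i^2 = (-0.552)^2 = 0.304704.
  gamma(0) = 4 * (1 + 0.304704) = 4 * 1.304704 = 5.218816, which rounds to 5.2188.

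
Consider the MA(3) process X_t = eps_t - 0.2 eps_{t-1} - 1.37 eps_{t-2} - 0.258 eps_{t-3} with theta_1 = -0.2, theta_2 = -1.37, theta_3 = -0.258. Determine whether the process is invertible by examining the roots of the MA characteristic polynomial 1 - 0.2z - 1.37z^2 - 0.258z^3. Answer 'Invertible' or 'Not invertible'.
\text{Not invertible}

The MA(q) characteristic polynomial is P(z) = 1 - 0.2z - 1.37z^2 - 0.258z^3.
Invertibility requires all roots to lie outside the unit circle, i.e. |z| > 1 for every root.
Degree 3: look for a simple real root z0 first, then factor out (1 - z/z0) and solve the remaining quadratic.
Testing z0 = -5: P(-5) = 1 + (-0.2)(-5) + (-1.37)(-5)^2 + (-0.258)(-5)^3
  = 1 + (1) + (-34.25) + (32.25) = 0.  So z_0 = -5 is a root, |z_0| = 5.
Divide out the factor (1 + 0.2 z) = (1 - z/z0) (since 1/z0 = -0.2):
  P(z) = (1 + 0.2 z)(1 + (-0.4) z + (-1.29) z^2)
  [check: z-coef -0.4 - (-0.2) = -0.2; z^2-coef -1.29 - (-0.2)(-0.4) = -1.37; z^3-coef -(-0.2)(-1.29) = -0.258.]
Remaining roots from the quadratic factor 1 + (-0.4) z + (-1.29) z^2:
  Set 1 + (-0.4) z + (-1.29) z^2 = 0, i.e. a z^2 + b z + c = 0 with a = -1.29, b = -0.4, c = 1.
  Discriminant D = b^2 - 4ac = (-0.4)^2 - 4*(-1.29)*1 = 0.16 - (-5.16) = 5.32.
  D >= 0, so the roots are real: z = (-b +/- sqrt(D)) / (2a) = (0.4 +/- 2.306513) / (-2.58).
    z_1 = (0.4 + 2.306513) / (-2.58) = -1.049,   |z_1| = 1.049.
    z_2 = (0.4 - 2.306513) / (-2.58) = 0.739,   |z_2| = 0.739.
Moduli of all roots: 5.0000, 1.0490, 0.7390.
All moduli strictly greater than 1? No.
Verdict: Not invertible.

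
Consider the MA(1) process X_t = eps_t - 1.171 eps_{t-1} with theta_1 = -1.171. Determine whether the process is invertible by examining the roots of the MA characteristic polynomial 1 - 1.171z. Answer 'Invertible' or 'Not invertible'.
\text{Not invertible}

The MA(q) characteristic polynomial is P(z) = 1 - 1.171z.
Invertibility requires all roots to lie outside the unit circle, i.e. |z| > 1 for every root.
This is linear in z: 1 + (-1.171) z = 0  =>  z = -1/(-1.171) = 0.853971,  |z| = 0.853971.
Moduli of all roots: 0.8540.
All moduli strictly greater than 1? No.
Verdict: Not invertible.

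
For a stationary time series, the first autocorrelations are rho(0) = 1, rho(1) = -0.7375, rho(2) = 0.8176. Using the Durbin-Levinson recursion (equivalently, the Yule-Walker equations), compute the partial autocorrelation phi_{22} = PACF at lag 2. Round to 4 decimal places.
\phi_{22} = 0.6001

The PACF at lag k is phi_{kk}, the last component of the solution
to the Yule-Walker system G_k phi = r_k where
  (G_k)_{ij} = rho(|i - j|), (r_k)_i = rho(i), i,j = 1..k.
Equivalently, Durbin-Levinson gives phi_{kk} iteratively:
  phi_{11} = rho(1)
  phi_{kk} = [rho(k) - sum_{j=1..k-1} phi_{k-1,j} rho(k-j)]
            / [1 - sum_{j=1..k-1} phi_{k-1,j} rho(j)],
  phi_{k,j} = phi_{k-1,j} - phi_{kk} phi_{k-1,k-j},  j = 1..k-1.
Step k = 1:
  phi_11 = rho(1) = -0.7375.
Step k = 2:
  phi_22 = [rho(2) - phi_11 rho(1)] / [1 - phi_11 rho(1)] = [0.8176 - (-0.7375)(-0.7375)] / [1 - (-0.7375)(-0.7375)]
         = 0.27369375 / 0.45609375 = 0.6001.
Therefore phi_{22} = 0.6001.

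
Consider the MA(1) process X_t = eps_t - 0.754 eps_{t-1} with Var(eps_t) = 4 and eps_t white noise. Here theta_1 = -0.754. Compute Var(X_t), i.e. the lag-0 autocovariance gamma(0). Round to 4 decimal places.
\gamma(0) = 6.2741

For an MA(q) process X_t = eps_t + sum_i theta_i eps_{t-i} with
Var(eps_t) = sigma^2, the variance is
  gamma(0) = sigma^2 * (1 + sum_i theta_i^2).
  sum_i theta_i^2 = (-0.754)^2 = 0.568516.
  gamma(0) = 4 * (1 + 0.568516) = 4 * 1.568516 = 6.274064, which rounds to 6.2741.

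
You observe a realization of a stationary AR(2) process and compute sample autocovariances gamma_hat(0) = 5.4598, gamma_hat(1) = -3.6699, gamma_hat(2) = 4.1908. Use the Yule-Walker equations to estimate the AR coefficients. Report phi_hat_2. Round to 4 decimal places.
\hat\phi_{2} = 0.5760

The Yule-Walker equations for an AR(p) process read, in matrix form,
  Gamma_p phi = r_p,   with   (Gamma_p)_{ij} = gamma(|i - j|),
                       (r_p)_i = gamma(i),   i,j = 1..p.
Substitute the sample gammas (Toeplitz matrix and right-hand side of size 2):
  Gamma_p = [[5.4598, -3.6699], [-3.6699, 5.4598]]
  r_p     = [-3.6699, 4.1908]
Written out:
  5.4598 phi_1 - 3.6699 phi_2 = -3.6699
  -3.6699 phi_1 + 5.4598 phi_2 = 4.1908
Solve by Cramer's rule:
  det = gamma(0)^2 - gamma(1)^2 = (5.4598)^2 - (-3.6699)^2 = 29.80941604 - 13.46816601 = 16.34125003
  phi_hat_1 = [gamma(1) gamma(0) - gamma(1) gamma(2)] / det = [(-3.6699)(5.4598) - (-3.6699)(4.1908)] / 16.34125003 = -4.6571031 / 16.34125003 = -0.285
  phi_hat_2 = [gamma(0) gamma(2) - gamma(1)^2] / det = [(5.4598)(4.1908) - (-3.6699)^2] / 16.34125003 = 9.41276383 / 16.34125003 = 0.576
So phi_hat = [-0.2850, 0.5760].
Therefore phi_hat_2 = 0.5760.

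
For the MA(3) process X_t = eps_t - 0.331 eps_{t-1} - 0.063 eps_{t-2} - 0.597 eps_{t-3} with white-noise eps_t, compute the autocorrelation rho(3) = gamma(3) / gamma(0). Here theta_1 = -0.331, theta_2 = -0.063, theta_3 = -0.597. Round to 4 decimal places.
\rho(3) = -0.4061

For an MA(q) process with theta_0 = 1, the autocovariance is
  gamma(k) = sigma^2 * sum_{i=0..q-k} theta_i * theta_{i+k},
and rho(k) = gamma(k) / gamma(0). Sigma^2 cancels.
  numerator   = (1)*(-0.597) = -0.597.
  denominator = (1)^2 + (-0.331)^2 + (-0.063)^2 + (-0.597)^2 = 1.469939.
  rho(3) = -0.597 / 1.469939 = -0.4061.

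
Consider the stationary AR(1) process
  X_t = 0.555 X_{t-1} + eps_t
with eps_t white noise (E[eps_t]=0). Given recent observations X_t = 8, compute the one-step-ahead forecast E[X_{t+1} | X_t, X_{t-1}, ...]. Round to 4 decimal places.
E[X_{t+1} \mid \mathcal F_t] = 4.4400

For an AR(p) model X_t = c + sum_i phi_i X_{t-i} + eps_t, the
one-step-ahead conditional mean is
  E[X_{t+1} | X_t, ...] = c + sum_i phi_i X_{t+1-i}.
Substitute known values:
  E[X_{t+1} | ...] = (0.555) * (8)
                   = 4.4400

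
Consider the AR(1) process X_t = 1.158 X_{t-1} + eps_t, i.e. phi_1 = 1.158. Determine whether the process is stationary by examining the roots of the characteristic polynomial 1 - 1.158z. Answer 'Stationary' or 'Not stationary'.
\text{Not stationary}

The AR(p) characteristic polynomial is P(z) = 1 - 1.158z.
Stationarity requires all roots to lie outside the unit circle, i.e. |z| > 1 for every root.
This is linear in z: 1 + (-1.158) z = 0  =>  z = -1/(-1.158) = 0.863558,  |z| = 0.863558.
Moduli of all roots: 0.8636.
All moduli strictly greater than 1? No.
Verdict: Not stationary.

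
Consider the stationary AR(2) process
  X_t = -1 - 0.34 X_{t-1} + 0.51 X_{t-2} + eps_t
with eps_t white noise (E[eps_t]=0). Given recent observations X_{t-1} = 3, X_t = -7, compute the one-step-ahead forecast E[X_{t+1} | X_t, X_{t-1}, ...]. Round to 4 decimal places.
E[X_{t+1} \mid \mathcal F_t] = 2.9100

For an AR(p) model X_t = c + sum_i phi_i X_{t-i} + eps_t, the
one-step-ahead conditional mean is
  E[X_{t+1} | X_t, ...] = c + sum_i phi_i X_{t+1-i}.
Substitute known values:
  E[X_{t+1} | ...] = -1 + (-0.34) * (-7) + (0.51) * (3)
                   = 2.9100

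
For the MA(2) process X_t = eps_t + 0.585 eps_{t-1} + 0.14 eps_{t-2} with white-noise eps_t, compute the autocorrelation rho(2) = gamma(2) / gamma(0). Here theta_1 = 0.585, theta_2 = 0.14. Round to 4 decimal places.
\rho(2) = 0.1028

For an MA(q) process with theta_0 = 1, the autocovariance is
  gamma(k) = sigma^2 * sum_{i=0..q-k} theta_i * theta_{i+k},
and rho(k) = gamma(k) / gamma(0). Sigma^2 cancels.
  numerator   = (1)*(0.14) = 0.14.
  denominator = (1)^2 + (0.585)^2 + (0.14)^2 = 1.361825.
  rho(2) = 0.14 / 1.361825 = 0.1028.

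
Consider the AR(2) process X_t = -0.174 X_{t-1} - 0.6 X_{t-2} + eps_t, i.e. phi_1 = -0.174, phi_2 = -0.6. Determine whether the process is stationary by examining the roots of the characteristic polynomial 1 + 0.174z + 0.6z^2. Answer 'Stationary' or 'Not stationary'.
\text{Stationary}

The AR(p) characteristic polynomial is P(z) = 1 + 0.174z + 0.6z^2.
Stationarity requires all roots to lie outside the unit circle, i.e. |z| > 1 for every root.
Set 1 + (0.174) z + (0.6) z^2 = 0, i.e. a z^2 + b z + c = 0 with a = 0.6, b = 0.174, c = 1.
Discriminant D = b^2 - 4ac = (0.174)^2 - 4*(0.6)*1 = 0.030276 - (2.4) = -2.369724.
D < 0, so the roots are the complex-conjugate pair z = (-b +/- i sqrt(-D)) / (2a) = -0.145 +/- 1.2828i.
For a conjugate pair |z|^2 = z * conj(z) = (product of roots) = c/a = 1/(0.6) = 1.666667, so |z| = sqrt(1.666667) = 1.291 for both roots.
Moduli of all roots: 1.2910, 1.2910.
All moduli strictly greater than 1? Yes.
Verdict: Stationary.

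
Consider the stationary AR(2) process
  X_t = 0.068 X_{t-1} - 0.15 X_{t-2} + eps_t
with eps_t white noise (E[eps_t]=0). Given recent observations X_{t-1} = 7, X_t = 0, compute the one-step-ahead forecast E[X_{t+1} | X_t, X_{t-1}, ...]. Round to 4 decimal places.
E[X_{t+1} \mid \mathcal F_t] = -1.0500

For an AR(p) model X_t = c + sum_i phi_i X_{t-i} + eps_t, the
one-step-ahead conditional mean is
  E[X_{t+1} | X_t, ...] = c + sum_i phi_i X_{t+1-i}.
Substitute known values:
  E[X_{t+1} | ...] = (0.068) * (0) + (-0.15) * (7)
                   = -1.0500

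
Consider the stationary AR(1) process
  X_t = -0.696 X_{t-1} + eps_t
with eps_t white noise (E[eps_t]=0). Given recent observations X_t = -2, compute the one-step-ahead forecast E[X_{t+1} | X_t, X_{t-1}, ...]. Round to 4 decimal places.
E[X_{t+1} \mid \mathcal F_t] = 1.3920

For an AR(p) model X_t = c + sum_i phi_i X_{t-i} + eps_t, the
one-step-ahead conditional mean is
  E[X_{t+1} | X_t, ...] = c + sum_i phi_i X_{t+1-i}.
Substitute known values:
  E[X_{t+1} | ...] = (-0.696) * (-2)
                   = 1.3920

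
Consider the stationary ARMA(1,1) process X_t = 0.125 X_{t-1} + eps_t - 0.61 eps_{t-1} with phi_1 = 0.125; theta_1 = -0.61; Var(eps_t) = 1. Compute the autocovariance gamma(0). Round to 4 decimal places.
\gamma(0) = 1.2390

Multiply the model equation by X_{t-k} and take expectations. With theta_0 = psi_0 = 1 and psi_j the MA(infinity) weights, this gives
  gamma(k) - sum_i phi_i gamma(k-i) = c_k,
  c_k = sigma^2 * sum_{j=k..q} theta_j psi_{j-k}   (c_k = 0 for k > q),
using gamma(-m) = gamma(m).
psi-weights needed (psi_j = theta_j + sum_i phi_i psi_{j-i}):
  psi_1 = theta_1 + phi_1 = -0.61 + (0.125) = -0.485
Right-hand sides:
  c_0 = sigma^2 (1 + theta_1 psi_1) = 1 * (1 + (-0.61)(-0.485)) = 1 * 1.29585 = 1.29585
  c_1 = sigma^2 theta_1 = 1 * (-0.61) = -0.61
  c_2 = 0
Equations for k = 0 and k = 1 (AR order 1):
  gamma(0) = phi_1 gamma(1) + c_0
  gamma(1) = phi_1 gamma(0) + c_1
Substituting the second into the first: gamma(0) (1 - phi_1^2) = c_0 + phi_1 c_1, so
  gamma(0) = (c_0 + phi_1 c_1) / (1 - phi_1^2) = (1.29585 + (0.125)(-0.61)) / (1 - (0.125)^2) = 1.2196 / 0.984375 = 1.238959.
Therefore gamma(0) = 1.2390 (to 4 decimal places).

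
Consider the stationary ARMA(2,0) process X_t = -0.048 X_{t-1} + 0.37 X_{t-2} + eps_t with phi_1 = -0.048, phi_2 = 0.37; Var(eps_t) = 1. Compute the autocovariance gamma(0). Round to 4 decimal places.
\gamma(0) = 1.1654

Multiply the model equation by X_{t-k} and take expectations. With theta_0 = psi_0 = 1 and psi_j the MA(infinity) weights, this gives
  gamma(k) - sum_i phi_i gamma(k-i) = c_k,
  c_k = sigma^2 * sum_{j=k..q} theta_j psi_{j-k}   (c_k = 0 for k > q),
using gamma(-m) = gamma(m).
Pure AR (q = 0): c_0 = sigma^2 = 1, c_k = 0 for k >= 1.
Equations for k = 0, 1, 2 (AR order 2, c_2 = 0):
  (E0) gamma(0) = phi_1 gamma(1) + phi_2 gamma(2) + c_0
  (E1) gamma(1) = phi_1 gamma(0) + phi_2 gamma(1) + c_1
  (E2) gamma(2) = phi_1 gamma(1) + phi_2 gamma(0)
From (E1): gamma(1) = A gamma(0) + B with
  A = phi_1 / (1 - phi_2) = -0.048 / 0.63 = -0.07619,   B = c_1 / (1 - phi_2) = 0 / 0.63 = 0.
Insert (E2) into (E0): gamma(0) (1 - phi_2^2) = phi_1 (1 + phi_2) gamma(1) + c_0.
  phi_1 (1 + phi_2) = (-0.048)(1.37) = -0.06576,   1 - phi_2^2 = 0.8631.
Replace gamma(1) by A gamma(0) + B and collect gamma(0):
  gamma(0) [0.8631 - (-0.06576)(-0.07619)] = c_0 = 1
  gamma(0) * 0.85809 = 1
  gamma(0) = 1 / 0.85809 = 1.165379.
Therefore gamma(0) = 1.1654 (to 4 decimal places).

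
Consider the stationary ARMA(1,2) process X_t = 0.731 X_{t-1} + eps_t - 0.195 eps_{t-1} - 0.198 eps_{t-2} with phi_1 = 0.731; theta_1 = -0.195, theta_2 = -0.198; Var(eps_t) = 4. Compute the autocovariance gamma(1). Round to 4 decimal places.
\gamma(1) = 2.7954

Multiply the model equation by X_{t-k} and take expectations. With theta_0 = psi_0 = 1 and psi_j the MA(infinity) weights, this gives
  gamma(k) - sum_i phi_i gamma(k-i) = c_k,
  c_k = sigma^2 * sum_{j=k..q} theta_j psi_{j-k}   (c_k = 0 for k > q),
using gamma(-m) = gamma(m).
psi-weights needed (psi_j = theta_j + sum_i phi_i psi_{j-i}):
  psi_1 = theta_1 + phi_1 = -0.195 + (0.731) = 0.536
  psi_2 = theta_2 + phi_1 psi_1 = -0.198 + (0.731)(0.536) = 0.193816
Right-hand sides:
  c_0 = sigma^2 (1 + theta_1 psi_1 + theta_2 psi_2) = 4 * (1 + (-0.195)(0.536) + (-0.198)(0.193816)) = 4 * 0.857104 = 3.428418
  c_1 = sigma^2 (theta_1 + theta_2 psi_1) = 4 * (-0.195 + (-0.198)(0.536)) = -1.204512
  c_2 = sigma^2 theta_2 = 4 * (-0.198) = -0.792
Equations for k = 0 and k = 1 (AR order 1):
  gamma(0) = phi_1 gamma(1) + c_0
  gamma(1) = phi_1 gamma(0) + c_1
Substituting the second into the first: gamma(0) (1 - phi_1^2) = c_0 + phi_1 c_1, so
  gamma(0) = (c_0 + phi_1 c_1) / (1 - phi_1^2) = (3.428418 + (0.731)(-1.204512)) / (1 - (0.731)^2) = 2.547919 / 0.465639 = 5.471877.
  gamma(1) = phi_1 gamma(0) + c_1 = (0.731)(5.471877) + (-1.204512) = 2.79543.
Therefore gamma(1) = 2.7954 (to 4 decimal places).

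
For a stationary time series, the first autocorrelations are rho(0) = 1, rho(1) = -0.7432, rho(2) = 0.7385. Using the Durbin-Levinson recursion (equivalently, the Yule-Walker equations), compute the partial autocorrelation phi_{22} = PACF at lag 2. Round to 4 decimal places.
\phi_{22} = 0.4158

The PACF at lag k is phi_{kk}, the last component of the solution
to the Yule-Walker system G_k phi = r_k where
  (G_k)_{ij} = rho(|i - j|), (r_k)_i = rho(i), i,j = 1..k.
Equivalently, Durbin-Levinson gives phi_{kk} iteratively:
  phi_{11} = rho(1)
  phi_{kk} = [rho(k) - sum_{j=1..k-1} phi_{k-1,j} rho(k-j)]
            / [1 - sum_{j=1..k-1} phi_{k-1,j} rho(j)],
  phi_{k,j} = phi_{k-1,j} - phi_{kk} phi_{k-1,k-j},  j = 1..k-1.
Step k = 1:
  phi_11 = rho(1) = -0.7432.
Step k = 2:
  phi_22 = [rho(2) - phi_11 rho(1)] / [1 - phi_11 rho(1)] = [0.7385 - (-0.7432)(-0.7432)] / [1 - (-0.7432)(-0.7432)]
         = 0.18615376 / 0.44765376 = 0.4158.
Therefore phi_{22} = 0.4158.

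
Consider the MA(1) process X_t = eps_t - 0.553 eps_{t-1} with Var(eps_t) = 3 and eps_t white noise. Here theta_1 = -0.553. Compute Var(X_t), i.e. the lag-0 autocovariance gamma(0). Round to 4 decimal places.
\gamma(0) = 3.9174

For an MA(q) process X_t = eps_t + sum_i theta_i eps_{t-i} with
Var(eps_t) = sigma^2, the variance is
  gamma(0) = sigma^2 * (1 + sum_i theta_i^2).
  sum_i theta_i^2 = (-0.553)^2 = 0.305809.
  gamma(0) = 3 * (1 + 0.305809) = 3 * 1.305809 = 3.917427, which rounds to 3.9174.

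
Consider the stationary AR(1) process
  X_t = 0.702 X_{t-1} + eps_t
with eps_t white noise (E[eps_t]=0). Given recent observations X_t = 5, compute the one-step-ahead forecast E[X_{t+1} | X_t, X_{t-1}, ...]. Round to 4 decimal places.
E[X_{t+1} \mid \mathcal F_t] = 3.5100

For an AR(p) model X_t = c + sum_i phi_i X_{t-i} + eps_t, the
one-step-ahead conditional mean is
  E[X_{t+1} | X_t, ...] = c + sum_i phi_i X_{t+1-i}.
Substitute known values:
  E[X_{t+1} | ...] = (0.702) * (5)
                   = 3.5100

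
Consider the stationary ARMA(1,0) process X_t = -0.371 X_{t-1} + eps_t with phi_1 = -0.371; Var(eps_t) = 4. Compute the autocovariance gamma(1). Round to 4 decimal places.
\gamma(1) = -1.7209

Multiply the model equation by X_{t-k} and take expectations. With theta_0 = psi_0 = 1 and psi_j the MA(infinity) weights, this gives
  gamma(k) - sum_i phi_i gamma(k-i) = c_k,
  c_k = sigma^2 * sum_{j=k..q} theta_j psi_{j-k}   (c_k = 0 for k > q),
using gamma(-m) = gamma(m).
Pure AR (q = 0): c_0 = sigma^2 = 4, c_k = 0 for k >= 1.
Equations for k = 0 and k = 1 (AR order 1):
  gamma(0) = phi_1 gamma(1) + c_0
  gamma(1) = phi_1 gamma(0) + c_1
Substituting the second into the first: gamma(0) (1 - phi_1^2) = c_0 + phi_1 c_1, so
  gamma(0) = c_0 / (1 - phi_1^2) = 4 / (1 - (-0.371)^2) = 4 / 0.862359 = 4.638439.
  gamma(1) = phi_1 gamma(0) = (-0.371)(4.638439) = -1.720861.
Therefore gamma(1) = -1.7209 (to 4 decimal places).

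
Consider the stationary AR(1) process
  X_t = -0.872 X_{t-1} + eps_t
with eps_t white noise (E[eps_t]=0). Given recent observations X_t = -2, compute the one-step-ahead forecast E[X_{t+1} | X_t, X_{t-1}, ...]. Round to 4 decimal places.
E[X_{t+1} \mid \mathcal F_t] = 1.7440

For an AR(p) model X_t = c + sum_i phi_i X_{t-i} + eps_t, the
one-step-ahead conditional mean is
  E[X_{t+1} | X_t, ...] = c + sum_i phi_i X_{t+1-i}.
Substitute known values:
  E[X_{t+1} | ...] = (-0.872) * (-2)
                   = 1.7440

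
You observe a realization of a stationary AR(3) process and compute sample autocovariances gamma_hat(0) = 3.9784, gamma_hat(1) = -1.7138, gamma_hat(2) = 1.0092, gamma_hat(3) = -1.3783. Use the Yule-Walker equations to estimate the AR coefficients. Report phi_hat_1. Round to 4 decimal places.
\hat\phi_{1} = -0.3730

The Yule-Walker equations for an AR(p) process read, in matrix form,
  Gamma_p phi = r_p,   with   (Gamma_p)_{ij} = gamma(|i - j|),
                       (r_p)_i = gamma(i),   i,j = 1..p.
Substitute the sample gammas (Toeplitz matrix and right-hand side of size 3):
  Gamma_p = [[3.9784, -1.7138, 1.0092], [-1.7138, 3.9784, -1.7138], [1.0092, -1.7138, 3.9784]]
  r_p     = [-1.7138, 1.0092, -1.3783]
Written out (R1..R3):
  (R1) 3.9784 phi_1 - 1.7138 phi_2 + 1.0092 phi_3 = -1.7138
  (R2) -1.7138 phi_1 + 3.9784 phi_2 - 1.7138 phi_3 = 1.0092
  (R3) 1.0092 phi_1 - 1.7138 phi_2 + 3.9784 phi_3 = -1.3783
Gaussian elimination:
  R2 <- R2 - (-1.7138/3.9784) R1 = R2 - (-0.430776) R1:  3.240136 phi_2 - 1.279061 phi_3 = 0.270936
  R3 <- R3 - (1.0092/3.9784) R1 = R3 - (0.25367) R1:  -1.279061 phi_2 + 3.722396 phi_3 = -0.943561
  R3 <- R3 - (-1.279061/3.240136) R2 = R3 - (-0.394755) R2:  3.21748 phi_3 = -0.836607
Back-substitution:
  phi_hat_3 = -0.836607 / 3.21748 = -0.260019
  phi_hat_2 = (0.270936 - (-1.279061)(-0.260019)) / 3.240136 = -0.019025
  phi_hat_1 = (-1.7138 - (-1.7138)(-0.019025) - (1.0092)(-0.260019)) / 3.9784 = -0.373013
So phi_hat = [-0.3730, -0.0190, -0.2600].
Therefore phi_hat_1 = -0.3730.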